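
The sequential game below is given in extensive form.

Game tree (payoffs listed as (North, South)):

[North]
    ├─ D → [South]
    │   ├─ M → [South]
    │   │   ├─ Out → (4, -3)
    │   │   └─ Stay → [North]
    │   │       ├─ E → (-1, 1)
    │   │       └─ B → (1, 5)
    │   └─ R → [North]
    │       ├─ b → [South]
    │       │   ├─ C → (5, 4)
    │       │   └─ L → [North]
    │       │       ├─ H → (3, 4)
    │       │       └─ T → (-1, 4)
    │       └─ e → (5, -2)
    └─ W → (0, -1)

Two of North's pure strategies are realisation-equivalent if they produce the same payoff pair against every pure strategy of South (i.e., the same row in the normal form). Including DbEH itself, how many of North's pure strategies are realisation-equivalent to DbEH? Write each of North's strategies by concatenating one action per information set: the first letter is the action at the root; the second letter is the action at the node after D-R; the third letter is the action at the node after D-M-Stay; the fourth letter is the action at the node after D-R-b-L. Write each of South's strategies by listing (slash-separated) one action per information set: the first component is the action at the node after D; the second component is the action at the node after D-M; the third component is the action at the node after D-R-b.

1

Row for DbEH (columns M/Out/C, M/Out/L, M/Stay/C, M/Stay/L, R/Out/C, R/Out/L, R/Stay/C, R/Stay/L): (4,-3) (4,-3) (-1,1) (-1,1) (5,4) (3,4) (5,4) (3,4).
Every one of North's information sets is on the play path for some reply by South when North follows DbEH.
Changing the action at any of them therefore changes at least one column, so only DbEH itself gives this row.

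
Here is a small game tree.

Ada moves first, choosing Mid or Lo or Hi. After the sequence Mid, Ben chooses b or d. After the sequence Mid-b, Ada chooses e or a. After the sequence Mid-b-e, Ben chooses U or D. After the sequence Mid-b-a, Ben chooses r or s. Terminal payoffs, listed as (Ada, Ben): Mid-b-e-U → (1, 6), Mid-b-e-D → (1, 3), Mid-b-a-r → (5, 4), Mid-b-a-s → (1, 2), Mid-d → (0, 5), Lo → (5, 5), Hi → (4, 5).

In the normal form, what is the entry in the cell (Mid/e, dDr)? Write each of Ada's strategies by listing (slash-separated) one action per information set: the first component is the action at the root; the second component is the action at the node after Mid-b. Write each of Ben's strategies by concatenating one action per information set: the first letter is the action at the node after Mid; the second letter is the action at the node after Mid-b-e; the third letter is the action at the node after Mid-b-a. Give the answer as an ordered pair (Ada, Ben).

(0, 5)

Trace the play path from the root:
  Ada plays Mid
  Ben plays d at [Mid]
→ terminal payoff (0, 5).
(Ada's choice at the node after Mid-b is never reached on this path, so it doesn't affect the outcome.)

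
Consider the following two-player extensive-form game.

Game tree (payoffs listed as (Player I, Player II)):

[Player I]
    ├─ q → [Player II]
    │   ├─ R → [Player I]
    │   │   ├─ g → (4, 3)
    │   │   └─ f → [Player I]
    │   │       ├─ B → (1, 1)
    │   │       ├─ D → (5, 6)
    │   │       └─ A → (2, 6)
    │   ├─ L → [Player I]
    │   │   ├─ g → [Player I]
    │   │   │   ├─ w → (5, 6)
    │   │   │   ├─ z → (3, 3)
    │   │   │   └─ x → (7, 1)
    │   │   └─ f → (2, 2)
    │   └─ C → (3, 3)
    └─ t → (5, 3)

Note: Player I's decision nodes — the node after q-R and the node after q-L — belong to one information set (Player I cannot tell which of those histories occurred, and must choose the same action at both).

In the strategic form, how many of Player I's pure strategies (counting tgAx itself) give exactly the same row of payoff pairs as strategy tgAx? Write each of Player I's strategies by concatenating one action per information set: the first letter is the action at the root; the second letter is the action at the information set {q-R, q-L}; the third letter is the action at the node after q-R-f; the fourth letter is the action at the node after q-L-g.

18

Row for tgAx (columns R, L, C): (5,3) (5,3) (5,3).
Under tgAx, Player I's choice at the information set {q-R, q-L} and at the node after q-R-f and at the node after q-L-g can never be reached regardless of what Player II does, so varying those choices leaves every outcome unchanged.
Holding the reachable choices fixed and varying the unreachable ones freely already gives 2 × 3 × 3 = 18 equivalent strategies.
No other strategy reproduces this row, so those 18 are the full class: tgBw, tgBz, tgBx, tgDw, tgDz, tgDx, tgAw, tgAz, tgAx, tfBw, tfBz, tfBx, tfDw, tfDz, tfDx, tfAw, tfAz, tfAx.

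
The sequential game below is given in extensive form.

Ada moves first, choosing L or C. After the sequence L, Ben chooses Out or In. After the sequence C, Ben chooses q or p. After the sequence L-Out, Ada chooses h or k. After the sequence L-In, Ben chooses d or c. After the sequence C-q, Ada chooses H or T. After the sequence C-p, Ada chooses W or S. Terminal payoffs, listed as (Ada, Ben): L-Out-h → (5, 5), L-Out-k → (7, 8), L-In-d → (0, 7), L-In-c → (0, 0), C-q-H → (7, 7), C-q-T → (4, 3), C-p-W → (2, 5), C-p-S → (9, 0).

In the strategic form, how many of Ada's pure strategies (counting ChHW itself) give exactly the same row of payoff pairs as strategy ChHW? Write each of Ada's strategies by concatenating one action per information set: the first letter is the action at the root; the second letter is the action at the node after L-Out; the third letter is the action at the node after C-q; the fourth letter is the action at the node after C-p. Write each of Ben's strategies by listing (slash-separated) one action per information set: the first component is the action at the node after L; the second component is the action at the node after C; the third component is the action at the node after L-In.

2

Row for ChHW (columns Out/q/d, Out/q/c, Out/p/d, Out/p/c, In/q/d, In/q/c, In/p/d, In/p/c): (7,7) (7,7) (2,5) (2,5) (7,7) (7,7) (2,5) (2,5).
Under ChHW, Ada's choice at the node after L-Out can never be reached regardless of what Ben does, so varying those choices leaves every outcome unchanged.
Holding the reachable choices fixed and varying the unreachable one freely already gives 2 equivalent strategies.
No other strategy reproduces this row, so those 2 are the full class: ChHW, CkHW.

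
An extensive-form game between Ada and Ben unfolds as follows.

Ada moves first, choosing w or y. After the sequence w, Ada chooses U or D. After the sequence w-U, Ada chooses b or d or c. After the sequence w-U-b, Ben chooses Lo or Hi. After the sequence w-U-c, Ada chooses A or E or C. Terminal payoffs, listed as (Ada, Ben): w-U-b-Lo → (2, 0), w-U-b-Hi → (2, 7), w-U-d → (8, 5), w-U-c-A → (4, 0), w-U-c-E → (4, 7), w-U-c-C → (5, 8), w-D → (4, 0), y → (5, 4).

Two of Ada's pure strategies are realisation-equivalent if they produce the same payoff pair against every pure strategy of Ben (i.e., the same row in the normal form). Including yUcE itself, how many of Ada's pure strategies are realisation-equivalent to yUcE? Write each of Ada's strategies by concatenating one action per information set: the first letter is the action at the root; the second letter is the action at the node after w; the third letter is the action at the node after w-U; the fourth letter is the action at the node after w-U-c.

Row for yUcE (columns Lo, Hi): (5,4) (5,4).
Under yUcE, Ada's choice at the node after w and at the node after w-U and at the node after w-U-c can never be reached regardless of what Ben does, so varying those choices leaves every outcome unchanged.
Holding the reachable choices fixed and varying the unreachable ones freely already gives 2 × 3 × 3 = 18 equivalent strategies.
No other strategy reproduces this row, so those 18 are the full class: yUbA, yUbE, yUbC, yUdA, yUdE, yUdC, yUcA, yUcE, yUcC, yDbA, yDbE, yDbC, yDdA, yDdE, yDdC, yDcA, yDcE, yDcC.

18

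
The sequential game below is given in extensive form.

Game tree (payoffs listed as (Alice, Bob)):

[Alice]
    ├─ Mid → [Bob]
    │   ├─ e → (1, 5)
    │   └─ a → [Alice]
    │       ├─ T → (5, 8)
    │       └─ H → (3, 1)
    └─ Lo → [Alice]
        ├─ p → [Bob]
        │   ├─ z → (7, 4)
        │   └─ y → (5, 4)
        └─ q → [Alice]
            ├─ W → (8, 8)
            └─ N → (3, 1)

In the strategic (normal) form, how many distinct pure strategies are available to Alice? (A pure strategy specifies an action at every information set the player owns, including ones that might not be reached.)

Alice owns the root with actions {Mid, Lo} — two choices.
Alice owns the node after Lo with actions {p, q} — two choices.
Alice owns the node after Mid-a with actions {T, H} — two choices.
Alice owns the node after Lo-q with actions {W, N} — two choices.
A pure strategy fixes one action at each information set independently, so the count is the product 2 × 2 × 2 × 2 = 16.
(For reference, Bob has 4 pure strategies, giving a 16×4 normal-form matrix.)

16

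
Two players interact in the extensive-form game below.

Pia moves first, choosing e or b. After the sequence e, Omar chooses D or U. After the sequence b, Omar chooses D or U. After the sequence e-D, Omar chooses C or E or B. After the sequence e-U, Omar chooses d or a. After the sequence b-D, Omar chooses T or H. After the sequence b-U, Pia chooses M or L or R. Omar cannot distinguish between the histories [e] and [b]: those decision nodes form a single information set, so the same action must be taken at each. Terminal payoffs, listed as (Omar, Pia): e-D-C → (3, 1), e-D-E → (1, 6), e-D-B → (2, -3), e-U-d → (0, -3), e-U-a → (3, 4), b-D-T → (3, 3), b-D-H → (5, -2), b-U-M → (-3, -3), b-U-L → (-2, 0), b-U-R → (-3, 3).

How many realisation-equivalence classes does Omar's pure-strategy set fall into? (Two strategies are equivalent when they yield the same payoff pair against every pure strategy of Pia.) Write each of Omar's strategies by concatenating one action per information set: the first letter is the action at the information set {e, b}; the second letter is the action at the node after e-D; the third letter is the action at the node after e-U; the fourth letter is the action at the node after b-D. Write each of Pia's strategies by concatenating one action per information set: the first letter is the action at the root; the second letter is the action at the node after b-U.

Omar has 24 pure strategies: DCdT, DCdH, DCaT, DCaH, DEdT, DEdH, DEaT, DEaH, DBdT, DBdH, DBaT, DBaH, UCdT, UCdH, UCaT, UCaH, UEdT, UEdH, UEaT, UEaH, UBdT, UBdH, UBaT, UBaH. Columns: eM, eL, eR, bM, bL, bR.
{DCdT, DCaT} → row (3,1) (3,1) (3,1) (3,3) (3,3) (3,3)
{DCdH, DCaH} → row (3,1) (3,1) (3,1) (5,-2) (5,-2) (5,-2)
{DEdT, DEaT} → row (1,6) (1,6) (1,6) (3,3) (3,3) (3,3)
{DEdH, DEaH} → row (1,6) (1,6) (1,6) (5,-2) (5,-2) (5,-2)
{DBdT, DBaT} → row (2,-3) (2,-3) (2,-3) (3,3) (3,3) (3,3)
{DBdH, DBaH} → row (2,-3) (2,-3) (2,-3) (5,-2) (5,-2) (5,-2)
{UCdT, UCdH, UEdT, UEdH, UBdT, UBdH} → row (0,-3) (0,-3) (0,-3) (-3,-3) (-2,0) (-3,3)
{UCaT, UCaH, UEaT, UEaH, UBaT, UBaH} → row (3,4) (3,4) (3,4) (-3,-3) (-2,0) (-3,3)
That's 8 distinct rows out of 24 strategies.

8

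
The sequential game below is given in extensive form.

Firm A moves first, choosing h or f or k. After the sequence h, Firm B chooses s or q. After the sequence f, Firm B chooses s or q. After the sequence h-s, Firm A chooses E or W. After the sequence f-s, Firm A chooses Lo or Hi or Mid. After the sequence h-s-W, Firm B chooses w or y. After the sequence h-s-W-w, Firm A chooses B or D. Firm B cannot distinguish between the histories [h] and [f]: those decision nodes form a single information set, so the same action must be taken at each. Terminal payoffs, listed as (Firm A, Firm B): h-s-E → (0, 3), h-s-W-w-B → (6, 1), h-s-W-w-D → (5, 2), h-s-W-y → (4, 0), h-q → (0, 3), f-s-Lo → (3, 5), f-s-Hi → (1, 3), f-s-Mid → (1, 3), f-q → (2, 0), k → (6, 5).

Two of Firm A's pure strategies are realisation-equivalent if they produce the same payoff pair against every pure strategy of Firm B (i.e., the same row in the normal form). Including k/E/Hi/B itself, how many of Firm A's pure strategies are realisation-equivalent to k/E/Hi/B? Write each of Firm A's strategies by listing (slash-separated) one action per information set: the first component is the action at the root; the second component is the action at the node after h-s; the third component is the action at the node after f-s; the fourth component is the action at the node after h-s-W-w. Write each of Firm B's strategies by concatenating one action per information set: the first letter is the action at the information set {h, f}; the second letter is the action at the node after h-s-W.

12

Row for k/E/Hi/B (columns sw, sy, qw, qy): (6,5) (6,5) (6,5) (6,5).
Under k/E/Hi/B, Firm A's choice at the node after h-s and at the node after f-s and at the node after h-s-W-w can never be reached regardless of what Firm B does, so varying those choices leaves every outcome unchanged.
Holding the reachable choices fixed and varying the unreachable ones freely already gives 2 × 3 × 2 = 12 equivalent strategies.
No other strategy reproduces this row, so those 12 are the full class: k/E/Lo/B, k/E/Lo/D, k/E/Hi/B, k/E/Hi/D, k/E/Mid/B, k/E/Mid/D, k/W/Lo/B, k/W/Lo/D, k/W/Hi/B, k/W/Hi/D, k/W/Mid/B, k/W/Mid/D.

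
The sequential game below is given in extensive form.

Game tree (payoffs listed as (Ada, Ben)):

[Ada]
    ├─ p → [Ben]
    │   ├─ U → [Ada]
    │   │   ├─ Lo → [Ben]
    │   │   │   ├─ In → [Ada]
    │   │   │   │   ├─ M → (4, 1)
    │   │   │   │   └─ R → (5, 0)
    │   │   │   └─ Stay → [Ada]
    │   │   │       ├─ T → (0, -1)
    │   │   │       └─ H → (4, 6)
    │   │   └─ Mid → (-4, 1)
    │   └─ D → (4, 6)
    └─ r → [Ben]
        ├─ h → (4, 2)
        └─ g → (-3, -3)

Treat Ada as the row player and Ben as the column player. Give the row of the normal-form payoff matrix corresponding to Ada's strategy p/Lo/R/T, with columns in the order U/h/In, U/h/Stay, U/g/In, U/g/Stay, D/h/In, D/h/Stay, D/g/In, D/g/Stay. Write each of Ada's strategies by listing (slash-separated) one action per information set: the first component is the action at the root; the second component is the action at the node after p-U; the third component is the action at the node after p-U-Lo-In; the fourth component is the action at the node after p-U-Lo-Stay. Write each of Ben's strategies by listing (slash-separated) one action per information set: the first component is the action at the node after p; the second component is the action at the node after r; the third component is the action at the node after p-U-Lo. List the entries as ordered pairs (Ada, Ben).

(5,0) (0,-1) (5,0) (0,-1) (4,6) (4,6) (4,6) (4,6)

vs U/h/In: Ada plays p → Ben plays U at [p] → Ada plays Lo at [p-U] → Ben plays In at [p-U-Lo] → Ada plays R at [p-U-Lo-In] → (5, 0)
vs U/h/Stay: Ada plays p → Ben plays U at [p] → Ada plays Lo at [p-U] → Ben plays Stay at [p-U-Lo] → Ada plays T at [p-U-Lo-Stay] → (0, -1)
vs U/g/In: Ada plays p → Ben plays U at [p] → Ada plays Lo at [p-U] → Ben plays In at [p-U-Lo] → Ada plays R at [p-U-Lo-In] → (5, 0)
vs U/g/Stay: Ada plays p → Ben plays U at [p] → Ada plays Lo at [p-U] → Ben plays Stay at [p-U-Lo] → Ada plays T at [p-U-Lo-Stay] → (0, -1)
vs D/h/In: Ada plays p → Ben plays D at [p] → (4, 6)
vs D/h/Stay: Ada plays p → Ben plays D at [p] → (4, 6)
vs D/g/In: Ada plays p → Ben plays D at [p] → (4, 6)
vs D/g/Stay: Ada plays p → Ben plays D at [p] → (4, 6)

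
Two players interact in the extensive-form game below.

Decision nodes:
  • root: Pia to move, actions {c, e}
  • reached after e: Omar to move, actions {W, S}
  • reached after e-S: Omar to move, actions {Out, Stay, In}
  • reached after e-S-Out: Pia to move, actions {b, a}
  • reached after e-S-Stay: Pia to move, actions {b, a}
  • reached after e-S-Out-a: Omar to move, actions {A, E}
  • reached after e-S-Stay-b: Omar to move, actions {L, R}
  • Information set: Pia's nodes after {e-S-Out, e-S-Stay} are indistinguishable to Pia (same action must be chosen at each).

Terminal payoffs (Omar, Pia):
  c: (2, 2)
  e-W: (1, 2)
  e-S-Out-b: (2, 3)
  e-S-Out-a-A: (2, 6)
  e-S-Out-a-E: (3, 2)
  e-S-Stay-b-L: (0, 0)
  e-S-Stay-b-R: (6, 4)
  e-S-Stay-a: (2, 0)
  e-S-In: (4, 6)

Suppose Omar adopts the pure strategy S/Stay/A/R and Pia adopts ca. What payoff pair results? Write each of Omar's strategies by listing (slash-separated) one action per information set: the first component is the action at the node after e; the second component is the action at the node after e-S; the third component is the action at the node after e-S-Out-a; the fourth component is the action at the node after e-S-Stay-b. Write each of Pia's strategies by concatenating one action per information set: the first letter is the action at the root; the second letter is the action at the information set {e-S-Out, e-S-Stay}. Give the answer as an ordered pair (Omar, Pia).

Trace the play path from the root:
  Pia plays c
→ terminal payoff (2, 2).
(Omar's choice at the node after e is never reached on this path, so it doesn't affect the outcome.)

(2, 2)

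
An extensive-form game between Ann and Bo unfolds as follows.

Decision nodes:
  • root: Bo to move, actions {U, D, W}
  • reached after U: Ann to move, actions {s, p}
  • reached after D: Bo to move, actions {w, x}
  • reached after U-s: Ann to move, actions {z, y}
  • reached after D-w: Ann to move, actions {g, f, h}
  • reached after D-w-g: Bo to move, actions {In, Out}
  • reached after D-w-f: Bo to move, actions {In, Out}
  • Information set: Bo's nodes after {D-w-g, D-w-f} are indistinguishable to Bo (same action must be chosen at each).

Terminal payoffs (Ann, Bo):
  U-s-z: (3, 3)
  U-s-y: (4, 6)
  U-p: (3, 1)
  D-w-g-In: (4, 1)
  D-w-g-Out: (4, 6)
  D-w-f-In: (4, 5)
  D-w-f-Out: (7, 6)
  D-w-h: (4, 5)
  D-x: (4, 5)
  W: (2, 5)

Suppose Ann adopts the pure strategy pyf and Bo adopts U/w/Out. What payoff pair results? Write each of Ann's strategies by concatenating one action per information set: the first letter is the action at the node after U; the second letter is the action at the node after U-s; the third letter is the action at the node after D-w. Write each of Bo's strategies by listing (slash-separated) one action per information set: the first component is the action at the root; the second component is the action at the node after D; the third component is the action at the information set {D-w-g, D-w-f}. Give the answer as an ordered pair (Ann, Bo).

(3, 1)

Trace the play path from the root:
  Bo plays U
  Ann plays p at [U]
→ terminal payoff (3, 1).
(Ann's choice at the node after U-s is never reached on this path, so it doesn't affect the outcome.)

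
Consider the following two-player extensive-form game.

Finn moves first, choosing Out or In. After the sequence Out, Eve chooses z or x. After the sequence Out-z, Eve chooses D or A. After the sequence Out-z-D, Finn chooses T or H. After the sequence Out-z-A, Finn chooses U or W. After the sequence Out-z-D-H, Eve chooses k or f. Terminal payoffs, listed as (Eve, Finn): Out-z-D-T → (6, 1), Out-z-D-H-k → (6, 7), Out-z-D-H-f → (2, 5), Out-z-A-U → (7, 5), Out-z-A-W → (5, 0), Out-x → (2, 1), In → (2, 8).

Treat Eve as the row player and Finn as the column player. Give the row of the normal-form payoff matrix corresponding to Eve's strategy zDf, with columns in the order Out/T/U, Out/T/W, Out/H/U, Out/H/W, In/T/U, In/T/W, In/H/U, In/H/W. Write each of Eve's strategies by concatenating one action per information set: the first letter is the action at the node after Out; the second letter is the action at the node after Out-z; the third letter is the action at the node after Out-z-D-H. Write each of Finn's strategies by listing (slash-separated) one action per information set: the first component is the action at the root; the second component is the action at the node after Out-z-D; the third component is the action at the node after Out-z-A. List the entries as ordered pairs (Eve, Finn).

vs Out/T/U: Finn plays Out → Eve plays z at [Out] → Eve plays D at [Out-z] → Finn plays T at [Out-z-D] → (6, 1)
vs Out/T/W: Finn plays Out → Eve plays z at [Out] → Eve plays D at [Out-z] → Finn plays T at [Out-z-D] → (6, 1)
vs Out/H/U: Finn plays Out → Eve plays z at [Out] → Eve plays D at [Out-z] → Finn plays H at [Out-z-D] → Eve plays f at [Out-z-D-H] → (2, 5)
vs Out/H/W: Finn plays Out → Eve plays z at [Out] → Eve plays D at [Out-z] → Finn plays H at [Out-z-D] → Eve plays f at [Out-z-D-H] → (2, 5)
vs In/T/U: Finn plays In → (2, 8)
vs In/T/W: Finn plays In → (2, 8)
vs In/H/U: Finn plays In → (2, 8)
vs In/H/W: Finn plays In → (2, 8)

(6,1) (6,1) (2,5) (2,5) (2,8) (2,8) (2,8) (2,8)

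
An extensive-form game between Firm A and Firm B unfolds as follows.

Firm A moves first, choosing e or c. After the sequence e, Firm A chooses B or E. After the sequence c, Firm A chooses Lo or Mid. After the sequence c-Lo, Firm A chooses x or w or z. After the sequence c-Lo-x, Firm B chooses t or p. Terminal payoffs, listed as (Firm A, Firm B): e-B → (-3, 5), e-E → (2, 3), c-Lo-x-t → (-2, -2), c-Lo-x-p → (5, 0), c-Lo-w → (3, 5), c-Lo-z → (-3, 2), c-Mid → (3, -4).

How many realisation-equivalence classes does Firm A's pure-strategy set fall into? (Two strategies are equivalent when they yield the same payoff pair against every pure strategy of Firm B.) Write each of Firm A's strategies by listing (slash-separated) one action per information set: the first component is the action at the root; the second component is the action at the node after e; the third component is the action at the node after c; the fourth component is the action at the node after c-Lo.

Firm A has 24 pure strategies: e/B/Lo/x, e/B/Lo/w, e/B/Lo/z, e/B/Mid/x, e/B/Mid/w, e/B/Mid/z, e/E/Lo/x, e/E/Lo/w, e/E/Lo/z, e/E/Mid/x, e/E/Mid/w, e/E/Mid/z, c/B/Lo/x, c/B/Lo/w, c/B/Lo/z, c/B/Mid/x, c/B/Mid/w, c/B/Mid/z, c/E/Lo/x, c/E/Lo/w, c/E/Lo/z, c/E/Mid/x, c/E/Mid/w, c/E/Mid/z. Columns: t, p.
{e/B/Lo/x, e/B/Lo/w, e/B/Lo/z, e/B/Mid/x, e/B/Mid/w, e/B/Mid/z} → row (-3,5) (-3,5)
{e/E/Lo/x, e/E/Lo/w, e/E/Lo/z, e/E/Mid/x, e/E/Mid/w, e/E/Mid/z} → row (2,3) (2,3)
{c/B/Lo/x, c/E/Lo/x} → row (-2,-2) (5,0)
{c/B/Lo/w, c/E/Lo/w} → row (3,5) (3,5)
{c/B/Lo/z, c/E/Lo/z} → row (-3,2) (-3,2)
{c/B/Mid/x, c/B/Mid/w, c/B/Mid/z, c/E/Mid/x, c/E/Mid/w, c/E/Mid/z} → row (3,-4) (3,-4)
That's 6 distinct rows out of 24 strategies.

6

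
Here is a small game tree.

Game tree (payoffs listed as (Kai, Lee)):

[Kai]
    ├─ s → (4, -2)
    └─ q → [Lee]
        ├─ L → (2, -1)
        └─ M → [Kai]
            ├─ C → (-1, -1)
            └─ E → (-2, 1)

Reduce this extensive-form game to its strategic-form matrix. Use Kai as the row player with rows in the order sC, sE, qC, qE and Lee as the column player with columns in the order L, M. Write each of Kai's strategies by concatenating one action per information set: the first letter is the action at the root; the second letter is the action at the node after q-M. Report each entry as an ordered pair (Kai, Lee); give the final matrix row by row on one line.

Row sC: L→(4,-2), M→(4,-2)
Row sE: L→(4,-2), M→(4,-2)
Row qC: L→(2,-1), M→(-1,-1)
Row qE: L→(2,-1), M→(-2,1)

sC: (4,-2) (4,-2) | sE: (4,-2) (4,-2) | qC: (2,-1) (-1,-1) | qE: (2,-1) (-2,1)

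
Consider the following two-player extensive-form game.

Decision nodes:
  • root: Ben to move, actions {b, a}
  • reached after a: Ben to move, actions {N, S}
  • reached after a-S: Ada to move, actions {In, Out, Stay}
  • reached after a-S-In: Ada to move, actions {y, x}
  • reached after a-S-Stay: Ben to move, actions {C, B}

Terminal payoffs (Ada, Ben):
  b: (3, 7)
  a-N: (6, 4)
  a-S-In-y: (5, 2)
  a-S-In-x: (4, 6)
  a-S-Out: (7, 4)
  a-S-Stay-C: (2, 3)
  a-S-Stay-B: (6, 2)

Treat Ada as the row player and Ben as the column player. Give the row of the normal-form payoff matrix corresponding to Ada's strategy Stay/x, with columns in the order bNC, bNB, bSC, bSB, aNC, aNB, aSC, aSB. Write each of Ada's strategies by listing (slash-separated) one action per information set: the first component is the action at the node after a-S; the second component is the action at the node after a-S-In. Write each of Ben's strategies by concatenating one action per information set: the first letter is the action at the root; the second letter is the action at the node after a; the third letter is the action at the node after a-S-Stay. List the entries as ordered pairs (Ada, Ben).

(3,7) (3,7) (3,7) (3,7) (6,4) (6,4) (2,3) (6,2)

vs bNC: Ben plays b → (3, 7)
vs bNB: Ben plays b → (3, 7)
vs bSC: Ben plays b → (3, 7)
vs bSB: Ben plays b → (3, 7)
vs aNC: Ben plays a → Ben plays N at [a] → (6, 4)
vs aNB: Ben plays a → Ben plays N at [a] → (6, 4)
vs aSC: Ben plays a → Ben plays S at [a] → Ada plays Stay at [a-S] → Ben plays C at [a-S-Stay] → (2, 3)
vs aSB: Ben plays a → Ben plays S at [a] → Ada plays Stay at [a-S] → Ben plays B at [a-S-Stay] → (6, 2)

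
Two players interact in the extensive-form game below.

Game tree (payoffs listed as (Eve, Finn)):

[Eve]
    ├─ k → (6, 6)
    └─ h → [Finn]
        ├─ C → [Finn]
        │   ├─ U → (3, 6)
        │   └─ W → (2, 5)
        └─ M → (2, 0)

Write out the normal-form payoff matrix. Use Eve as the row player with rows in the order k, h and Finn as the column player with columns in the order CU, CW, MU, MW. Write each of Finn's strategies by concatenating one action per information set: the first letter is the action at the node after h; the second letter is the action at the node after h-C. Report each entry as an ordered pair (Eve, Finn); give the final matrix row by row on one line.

k: (6,6) (6,6) (6,6) (6,6) | h: (3,6) (2,5) (2,0) (2,0)

           CU       CW       MU       MW
   k    (6,6)    (6,6)    (6,6)    (6,6)
   h    (3,6)    (2,5)    (2,0)    (2,0)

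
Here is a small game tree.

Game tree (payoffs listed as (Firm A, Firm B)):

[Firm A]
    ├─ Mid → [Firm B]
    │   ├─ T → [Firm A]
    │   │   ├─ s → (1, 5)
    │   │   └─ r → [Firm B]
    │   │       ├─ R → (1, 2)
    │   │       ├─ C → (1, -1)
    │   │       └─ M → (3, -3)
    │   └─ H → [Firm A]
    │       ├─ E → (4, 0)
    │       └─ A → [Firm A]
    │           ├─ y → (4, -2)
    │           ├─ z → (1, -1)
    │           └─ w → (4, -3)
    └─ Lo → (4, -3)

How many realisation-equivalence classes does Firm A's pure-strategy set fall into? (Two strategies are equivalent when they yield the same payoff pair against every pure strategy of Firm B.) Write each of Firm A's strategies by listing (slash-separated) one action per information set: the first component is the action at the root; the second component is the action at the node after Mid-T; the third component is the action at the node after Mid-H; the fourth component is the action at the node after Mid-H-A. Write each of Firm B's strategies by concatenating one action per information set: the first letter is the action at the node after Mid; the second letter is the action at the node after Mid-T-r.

9

Firm A has 24 pure strategies: Mid/s/E/y, Mid/s/E/z, Mid/s/E/w, Mid/s/A/y, Mid/s/A/z, Mid/s/A/w, Mid/r/E/y, Mid/r/E/z, Mid/r/E/w, Mid/r/A/y, Mid/r/A/z, Mid/r/A/w, Lo/s/E/y, Lo/s/E/z, Lo/s/E/w, Lo/s/A/y, Lo/s/A/z, Lo/s/A/w, Lo/r/E/y, Lo/r/E/z, Lo/r/E/w, Lo/r/A/y, Lo/r/A/z, Lo/r/A/w. Columns: TR, TC, TM, HR, HC, HM.
{Mid/s/E/y, Mid/s/E/z, Mid/s/E/w} → row (1,5) (1,5) (1,5) (4,0) (4,0) (4,0)
{Mid/s/A/y} → row (1,5) (1,5) (1,5) (4,-2) (4,-2) (4,-2)
{Mid/s/A/z} → row (1,5) (1,5) (1,5) (1,-1) (1,-1) (1,-1)
{Mid/s/A/w} → row (1,5) (1,5) (1,5) (4,-3) (4,-3) (4,-3)
{Mid/r/E/y, Mid/r/E/z, Mid/r/E/w} → row (1,2) (1,-1) (3,-3) (4,0) (4,0) (4,0)
{Mid/r/A/y} → row (1,2) (1,-1) (3,-3) (4,-2) (4,-2) (4,-2)
{Mid/r/A/z} → row (1,2) (1,-1) (3,-3) (1,-1) (1,-1) (1,-1)
{Mid/r/A/w} → row (1,2) (1,-1) (3,-3) (4,-3) (4,-3) (4,-3)
{Lo/s/E/y, Lo/s/E/z, Lo/s/E/w, Lo/s/A/y, Lo/s/A/z, Lo/s/A/w, Lo/r/E/y, Lo/r/E/z, Lo/r/E/w, Lo/r/A/y, Lo/r/A/z, Lo/r/A/w} → row (4,-3) (4,-3) (4,-3) (4,-3) (4,-3) (4,-3)
That's 9 distinct rows out of 24 strategies.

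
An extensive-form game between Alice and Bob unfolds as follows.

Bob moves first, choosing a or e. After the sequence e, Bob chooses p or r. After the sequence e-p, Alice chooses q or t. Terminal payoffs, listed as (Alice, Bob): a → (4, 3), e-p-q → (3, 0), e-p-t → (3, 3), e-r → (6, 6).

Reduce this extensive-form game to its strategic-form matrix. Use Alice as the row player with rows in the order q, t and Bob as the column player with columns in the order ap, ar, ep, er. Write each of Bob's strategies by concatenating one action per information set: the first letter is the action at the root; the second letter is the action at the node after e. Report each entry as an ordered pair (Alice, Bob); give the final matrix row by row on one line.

q: (4,3) (4,3) (3,0) (6,6) | t: (4,3) (4,3) (3,3) (6,6)

           ap       ar       ep       er
   q    (4,3)    (4,3)    (3,0)    (6,6)
   t    (4,3)    (4,3)    (3,3)    (6,6)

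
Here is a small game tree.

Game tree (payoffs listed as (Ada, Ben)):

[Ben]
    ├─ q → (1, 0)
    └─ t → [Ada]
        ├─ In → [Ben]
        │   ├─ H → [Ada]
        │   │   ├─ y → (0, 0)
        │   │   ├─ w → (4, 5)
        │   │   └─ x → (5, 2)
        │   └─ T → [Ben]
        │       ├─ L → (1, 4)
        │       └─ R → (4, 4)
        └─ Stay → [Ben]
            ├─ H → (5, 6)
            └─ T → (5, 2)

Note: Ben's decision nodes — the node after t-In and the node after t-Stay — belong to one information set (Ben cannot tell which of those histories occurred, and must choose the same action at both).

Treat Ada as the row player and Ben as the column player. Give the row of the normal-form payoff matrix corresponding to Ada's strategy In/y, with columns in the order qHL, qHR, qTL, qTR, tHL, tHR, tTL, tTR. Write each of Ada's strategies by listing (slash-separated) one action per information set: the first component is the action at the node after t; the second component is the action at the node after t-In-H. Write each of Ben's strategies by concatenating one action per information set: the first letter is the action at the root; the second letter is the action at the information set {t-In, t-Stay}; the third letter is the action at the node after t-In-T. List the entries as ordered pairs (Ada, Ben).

(1,0) (1,0) (1,0) (1,0) (0,0) (0,0) (1,4) (4,4)

vs qHL: Ben plays q → (1, 0)
vs qHR: Ben plays q → (1, 0)
vs qTL: Ben plays q → (1, 0)
vs qTR: Ben plays q → (1, 0)
vs tHL: Ben plays t → Ada plays In at [t] → Ben plays H at [t-In] → Ada plays y at [t-In-H] → (0, 0)
vs tHR: Ben plays t → Ada plays In at [t] → Ben plays H at [t-In] → Ada plays y at [t-In-H] → (0, 0)
vs tTL: Ben plays t → Ada plays In at [t] → Ben plays T at [t-In] → Ben plays L at [t-In-T] → (1, 4)
vs tTR: Ben plays t → Ada plays In at [t] → Ben plays T at [t-In] → Ben plays R at [t-In-T] → (4, 4)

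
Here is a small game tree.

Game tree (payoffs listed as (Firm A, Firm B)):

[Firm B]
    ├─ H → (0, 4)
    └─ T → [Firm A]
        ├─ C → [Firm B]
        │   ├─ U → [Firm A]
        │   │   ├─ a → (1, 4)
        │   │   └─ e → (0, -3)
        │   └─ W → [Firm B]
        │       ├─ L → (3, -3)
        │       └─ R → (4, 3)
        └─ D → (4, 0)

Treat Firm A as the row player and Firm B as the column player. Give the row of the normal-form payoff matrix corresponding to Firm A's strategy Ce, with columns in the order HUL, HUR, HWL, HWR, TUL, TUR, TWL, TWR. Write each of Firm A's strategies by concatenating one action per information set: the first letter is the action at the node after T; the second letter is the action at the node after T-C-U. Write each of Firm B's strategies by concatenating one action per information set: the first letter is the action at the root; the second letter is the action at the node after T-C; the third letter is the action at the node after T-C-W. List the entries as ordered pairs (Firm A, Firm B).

vs HUL: Firm B plays H → (0, 4)
vs HUR: Firm B plays H → (0, 4)
vs HWL: Firm B plays H → (0, 4)
vs HWR: Firm B plays H → (0, 4)
vs TUL: Firm B plays T → Firm A plays C at [T] → Firm B plays U at [T-C] → Firm A plays e at [T-C-U] → (0, -3)
vs TUR: Firm B plays T → Firm A plays C at [T] → Firm B plays U at [T-C] → Firm A plays e at [T-C-U] → (0, -3)
vs TWL: Firm B plays T → Firm A plays C at [T] → Firm B plays W at [T-C] → Firm B plays L at [T-C-W] → (3, -3)
vs TWR: Firm B plays T → Firm A plays C at [T] → Firm B plays W at [T-C] → Firm B plays R at [T-C-W] → (4, 3)

(0,4) (0,4) (0,4) (0,4) (0,-3) (0,-3) (3,-3) (4,3)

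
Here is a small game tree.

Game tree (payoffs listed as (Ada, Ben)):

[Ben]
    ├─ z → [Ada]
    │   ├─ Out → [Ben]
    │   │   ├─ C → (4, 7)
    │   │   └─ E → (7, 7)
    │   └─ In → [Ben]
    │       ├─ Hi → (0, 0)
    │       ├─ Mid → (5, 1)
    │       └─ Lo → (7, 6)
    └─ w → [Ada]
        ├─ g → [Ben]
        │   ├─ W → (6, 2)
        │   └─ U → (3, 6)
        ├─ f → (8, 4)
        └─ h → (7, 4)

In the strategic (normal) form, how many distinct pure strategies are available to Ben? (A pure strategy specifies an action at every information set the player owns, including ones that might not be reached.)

Ben owns the root with actions {z, w} — two choices.
Ben owns the node after z-Out with actions {C, E} — two choices.
Ben owns the node after z-In with actions {Hi, Mid, Lo} — three choices.
Ben owns the node after w-g with actions {W, U} — two choices.
A pure strategy fixes one action at each information set independently, so the count is the product 2 × 2 × 3 × 2 = 24.

24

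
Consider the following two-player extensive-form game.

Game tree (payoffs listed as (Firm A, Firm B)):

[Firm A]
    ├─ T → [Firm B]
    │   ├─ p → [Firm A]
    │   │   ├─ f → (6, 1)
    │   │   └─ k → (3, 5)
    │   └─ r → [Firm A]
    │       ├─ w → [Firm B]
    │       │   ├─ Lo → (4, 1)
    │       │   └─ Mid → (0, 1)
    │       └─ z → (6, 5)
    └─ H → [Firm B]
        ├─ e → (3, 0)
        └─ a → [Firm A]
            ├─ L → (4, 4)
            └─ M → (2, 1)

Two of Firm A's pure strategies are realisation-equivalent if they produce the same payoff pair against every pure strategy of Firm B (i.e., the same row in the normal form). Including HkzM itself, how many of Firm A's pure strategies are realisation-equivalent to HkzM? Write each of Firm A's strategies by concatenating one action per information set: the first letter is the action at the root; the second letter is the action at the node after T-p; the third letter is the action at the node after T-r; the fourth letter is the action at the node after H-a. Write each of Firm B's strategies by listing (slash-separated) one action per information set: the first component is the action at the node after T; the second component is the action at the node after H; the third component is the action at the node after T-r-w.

Row for HkzM (columns p/e/Lo, p/e/Mid, p/a/Lo, p/a/Mid, r/e/Lo, r/e/Mid, r/a/Lo, r/a/Mid): (3,0) (3,0) (2,1) (2,1) (3,0) (3,0) (2,1) (2,1).
Under HkzM, Firm A's choice at the node after T-p and at the node after T-r can never be reached regardless of what Firm B does, so varying those choices leaves every outcome unchanged.
Holding the reachable choices fixed and varying the unreachable ones freely already gives 2 × 2 = 4 equivalent strategies.
No other strategy reproduces this row, so those 4 are the full class: HfwM, HfzM, HkwM, HkzM.

4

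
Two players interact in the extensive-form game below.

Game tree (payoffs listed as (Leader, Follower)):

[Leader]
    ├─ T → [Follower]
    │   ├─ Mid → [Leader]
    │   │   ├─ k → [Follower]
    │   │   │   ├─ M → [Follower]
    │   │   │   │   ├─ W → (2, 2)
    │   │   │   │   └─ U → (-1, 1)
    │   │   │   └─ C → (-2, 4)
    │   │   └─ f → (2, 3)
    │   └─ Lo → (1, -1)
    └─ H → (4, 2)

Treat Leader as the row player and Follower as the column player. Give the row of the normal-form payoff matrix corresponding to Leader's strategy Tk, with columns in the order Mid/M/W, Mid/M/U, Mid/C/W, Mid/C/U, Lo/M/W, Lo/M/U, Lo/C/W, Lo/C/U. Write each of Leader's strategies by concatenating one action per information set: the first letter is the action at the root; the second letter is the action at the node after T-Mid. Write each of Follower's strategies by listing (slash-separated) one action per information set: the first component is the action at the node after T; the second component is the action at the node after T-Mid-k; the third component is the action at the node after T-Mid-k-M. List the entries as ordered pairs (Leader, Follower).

(2,2) (-1,1) (-2,4) (-2,4) (1,-1) (1,-1) (1,-1) (1,-1)

vs Mid/M/W: Leader plays T → Follower plays Mid at [T] → Leader plays k at [T-Mid] → Follower plays M at [T-Mid-k] → Follower plays W at [T-Mid-k-M] → (2, 2)
vs Mid/M/U: Leader plays T → Follower plays Mid at [T] → Leader plays k at [T-Mid] → Follower plays M at [T-Mid-k] → Follower plays U at [T-Mid-k-M] → (-1, 1)
vs Mid/C/W: Leader plays T → Follower plays Mid at [T] → Leader plays k at [T-Mid] → Follower plays C at [T-Mid-k] → (-2, 4)
vs Mid/C/U: Leader plays T → Follower plays Mid at [T] → Leader plays k at [T-Mid] → Follower plays C at [T-Mid-k] → (-2, 4)
vs Lo/M/W: Leader plays T → Follower plays Lo at [T] → (1, -1)
vs Lo/M/U: Leader plays T → Follower plays Lo at [T] → (1, -1)
vs Lo/C/W: Leader plays T → Follower plays Lo at [T] → (1, -1)
vs Lo/C/U: Leader plays T → Follower plays Lo at [T] → (1, -1)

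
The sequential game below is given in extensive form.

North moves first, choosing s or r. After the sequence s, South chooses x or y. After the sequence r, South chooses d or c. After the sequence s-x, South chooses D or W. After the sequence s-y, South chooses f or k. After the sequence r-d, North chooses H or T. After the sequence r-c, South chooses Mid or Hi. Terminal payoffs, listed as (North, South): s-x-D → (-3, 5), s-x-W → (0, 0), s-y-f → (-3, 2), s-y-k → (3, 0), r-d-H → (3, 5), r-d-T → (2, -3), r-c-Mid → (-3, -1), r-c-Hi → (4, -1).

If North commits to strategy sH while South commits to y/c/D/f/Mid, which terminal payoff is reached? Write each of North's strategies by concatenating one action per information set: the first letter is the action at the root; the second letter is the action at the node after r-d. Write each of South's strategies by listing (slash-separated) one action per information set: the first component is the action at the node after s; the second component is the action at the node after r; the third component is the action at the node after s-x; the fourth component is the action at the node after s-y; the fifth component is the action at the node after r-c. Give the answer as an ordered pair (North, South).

(-3, 2)

Trace the play path from the root:
  North plays s
  South plays y at [s]
  South plays f at [s-y]
→ terminal payoff (-3, 2).
(North's choice at the node after r-d is never reached on this path, so it doesn't affect the outcome.)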